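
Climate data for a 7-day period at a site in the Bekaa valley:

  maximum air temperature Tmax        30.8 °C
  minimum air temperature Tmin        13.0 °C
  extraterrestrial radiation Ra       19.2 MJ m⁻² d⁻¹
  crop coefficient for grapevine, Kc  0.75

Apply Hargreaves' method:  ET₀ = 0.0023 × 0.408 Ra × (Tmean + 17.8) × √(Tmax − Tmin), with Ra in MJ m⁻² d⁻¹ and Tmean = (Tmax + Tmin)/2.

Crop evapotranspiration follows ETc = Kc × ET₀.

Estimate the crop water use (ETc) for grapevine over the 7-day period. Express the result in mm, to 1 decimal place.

Tmean = (30.8 + 13.0)/2 = 21.90 °C
0.408 Ra = 0.408 × 19.2 = 7.8336 mm/d equivalent
ET₀ = 0.0023 × 7.8336 × (21.90 + 17.8) × √17.8 = 0.0023 × 7.8336 × 39.70 × 4.2190 = 3.0178 mm/d
ETc = Kc × ET₀ = 0.75 × 3.0178 = 2.2634 mm/d
Over 7 days: 2.2634 × 7 = 15.844 mm

15.8 mm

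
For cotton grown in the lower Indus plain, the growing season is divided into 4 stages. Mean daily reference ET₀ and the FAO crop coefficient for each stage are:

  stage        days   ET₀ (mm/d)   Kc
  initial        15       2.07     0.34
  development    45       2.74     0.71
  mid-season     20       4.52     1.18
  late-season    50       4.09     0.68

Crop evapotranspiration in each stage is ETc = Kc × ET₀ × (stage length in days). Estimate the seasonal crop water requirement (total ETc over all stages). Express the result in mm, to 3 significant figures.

344 mm

initial: 0.34 × 2.07 × 15 = 10.56 mm
development: 0.71 × 2.74 × 45 = 87.54 mm
mid-season: 1.18 × 4.52 × 20 = 106.67 mm
late-season: 0.68 × 4.09 × 50 = 139.06 mm
Seasonal total = 343.83 mm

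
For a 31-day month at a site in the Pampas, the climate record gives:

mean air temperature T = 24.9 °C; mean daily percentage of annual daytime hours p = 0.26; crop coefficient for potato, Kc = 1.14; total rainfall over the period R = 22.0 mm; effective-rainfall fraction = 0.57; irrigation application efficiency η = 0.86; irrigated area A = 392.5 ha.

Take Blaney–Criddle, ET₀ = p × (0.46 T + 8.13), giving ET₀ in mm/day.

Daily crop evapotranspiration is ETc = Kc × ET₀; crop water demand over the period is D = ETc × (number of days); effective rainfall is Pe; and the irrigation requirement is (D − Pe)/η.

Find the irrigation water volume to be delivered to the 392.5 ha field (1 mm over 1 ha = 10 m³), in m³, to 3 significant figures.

764000 m³

ET₀ = 0.26 × (0.46 × 24.9 + 8.13) = 0.26 × 19.584 = 5.0918 mm/d
ETc = Kc × ET₀ = 1.14 × 5.0918 = 5.8047 mm/d
Crop demand D = ETc × 31 d = 5.8047 × 31 = 179.946 mm
Pe = 0.57 × 22.0 = 12.540 mm
D − Pe = 179.946 − 12.540 = 167.406 mm
Gross irrigation = 167.406 / 0.86 = 194.658 mm
Volume = 194.658 mm × 392.5 ha × 10 = 764032.7 m³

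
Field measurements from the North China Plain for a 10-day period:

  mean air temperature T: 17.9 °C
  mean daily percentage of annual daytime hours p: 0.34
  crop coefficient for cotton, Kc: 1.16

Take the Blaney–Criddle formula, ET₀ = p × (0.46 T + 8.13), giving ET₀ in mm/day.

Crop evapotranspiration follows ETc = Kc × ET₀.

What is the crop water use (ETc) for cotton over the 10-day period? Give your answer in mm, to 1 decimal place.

ET₀ = 0.34 × (0.46 × 17.9 + 8.13) = 0.34 × 16.364 = 5.5638 mm/d
ETc = Kc × ET₀ = 1.16 × 5.5638 = 6.4540 mm/d
Over 10 days: 6.4540 × 10 = 64.540 mm

64.5 mm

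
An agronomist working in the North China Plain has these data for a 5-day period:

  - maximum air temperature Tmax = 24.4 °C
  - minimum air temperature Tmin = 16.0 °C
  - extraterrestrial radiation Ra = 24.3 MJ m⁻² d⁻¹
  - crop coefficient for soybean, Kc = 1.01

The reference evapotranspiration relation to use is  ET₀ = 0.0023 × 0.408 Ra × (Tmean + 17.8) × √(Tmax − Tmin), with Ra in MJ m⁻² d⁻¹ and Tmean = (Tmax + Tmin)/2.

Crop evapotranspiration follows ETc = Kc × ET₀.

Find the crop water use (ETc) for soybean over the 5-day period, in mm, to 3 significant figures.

12.7 mm

Tmean = (24.4 + 16.0)/2 = 20.20 °C
0.408 Ra = 0.408 × 24.3 = 9.9144 mm/d equivalent
ET₀ = 0.0023 × 9.9144 × (20.20 + 17.8) × √8.4 = 0.0023 × 9.9144 × 38.00 × 2.8983 = 2.5114 mm/d
ETc = Kc × ET₀ = 1.01 × 2.5114 = 2.5365 mm/d
Over 5 days: 2.5365 × 5 = 12.683 mm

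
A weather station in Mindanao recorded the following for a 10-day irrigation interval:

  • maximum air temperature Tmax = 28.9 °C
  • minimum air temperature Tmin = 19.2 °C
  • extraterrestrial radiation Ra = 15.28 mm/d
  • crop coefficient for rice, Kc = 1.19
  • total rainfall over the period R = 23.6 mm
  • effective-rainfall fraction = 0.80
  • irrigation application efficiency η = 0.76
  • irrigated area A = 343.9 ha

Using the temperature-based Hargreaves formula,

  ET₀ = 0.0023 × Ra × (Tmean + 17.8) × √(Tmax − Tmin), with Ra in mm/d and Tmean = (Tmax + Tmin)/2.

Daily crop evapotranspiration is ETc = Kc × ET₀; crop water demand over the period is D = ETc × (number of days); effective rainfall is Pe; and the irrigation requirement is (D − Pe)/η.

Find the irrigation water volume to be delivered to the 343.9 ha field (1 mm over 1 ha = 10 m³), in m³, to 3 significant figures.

161000 m³

Tmean = (28.9 + 19.2)/2 = 24.05 °C
ET₀ = 0.0023 × 15.28 × (24.05 + 17.8) × √9.7 = 0.0023 × 15.28 × 41.85 × 3.1145 = 4.5807 mm/d
ETc = Kc × ET₀ = 1.19 × 4.5807 = 5.4510 mm/d
Crop demand D = ETc × 10 d = 5.4510 × 10 = 54.510 mm
Pe = 0.80 × 23.6 = 18.880 mm
D − Pe = 54.510 − 18.880 = 35.630 mm
Gross irrigation = 35.630 / 0.76 = 46.882 mm
Volume = 46.882 mm × 343.9 ha × 10 = 161227.2 m³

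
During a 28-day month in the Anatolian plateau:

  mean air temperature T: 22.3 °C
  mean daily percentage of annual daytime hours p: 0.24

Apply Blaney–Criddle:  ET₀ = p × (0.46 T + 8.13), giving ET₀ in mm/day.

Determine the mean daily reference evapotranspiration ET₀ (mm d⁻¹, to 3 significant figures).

4.41 mm d⁻¹

ET₀ = 0.24 × (0.46 × 22.3 + 8.13) = 0.24 × 18.388 = 4.4131 mm/d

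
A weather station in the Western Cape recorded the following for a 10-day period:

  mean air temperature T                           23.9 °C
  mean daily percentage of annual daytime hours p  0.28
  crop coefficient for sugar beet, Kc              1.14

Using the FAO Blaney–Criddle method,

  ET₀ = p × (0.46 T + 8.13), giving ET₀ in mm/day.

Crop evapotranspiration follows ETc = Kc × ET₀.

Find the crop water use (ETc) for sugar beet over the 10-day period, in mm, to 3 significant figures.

61.0 mm

ET₀ = 0.28 × (0.46 × 23.9 + 8.13) = 0.28 × 19.124 = 5.3547 mm/d
ETc = Kc × ET₀ = 1.14 × 5.3547 = 6.1044 mm/d
Over 10 days: 6.1044 × 10 = 61.044 mm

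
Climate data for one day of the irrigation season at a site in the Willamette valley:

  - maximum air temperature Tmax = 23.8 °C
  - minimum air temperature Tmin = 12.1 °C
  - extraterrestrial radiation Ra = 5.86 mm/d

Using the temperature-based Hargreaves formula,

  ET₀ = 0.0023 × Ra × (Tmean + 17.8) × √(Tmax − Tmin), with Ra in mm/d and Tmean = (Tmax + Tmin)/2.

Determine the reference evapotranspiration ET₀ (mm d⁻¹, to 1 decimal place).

1.6 mm d⁻¹

Tmean = (23.8 + 12.1)/2 = 17.95 °C
ET₀ = 0.0023 × 5.86 × (17.95 + 17.8) × √11.7 = 0.0023 × 5.86 × 35.75 × 3.4205 = 1.6481 mm/d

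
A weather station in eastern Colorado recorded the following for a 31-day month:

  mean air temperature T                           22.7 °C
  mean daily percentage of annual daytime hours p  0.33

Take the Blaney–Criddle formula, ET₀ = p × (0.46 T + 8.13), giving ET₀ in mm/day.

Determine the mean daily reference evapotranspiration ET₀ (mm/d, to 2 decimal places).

6.13 mm/d

ET₀ = 0.33 × (0.46 × 22.7 + 8.13) = 0.33 × 18.572 = 6.1288 mm/d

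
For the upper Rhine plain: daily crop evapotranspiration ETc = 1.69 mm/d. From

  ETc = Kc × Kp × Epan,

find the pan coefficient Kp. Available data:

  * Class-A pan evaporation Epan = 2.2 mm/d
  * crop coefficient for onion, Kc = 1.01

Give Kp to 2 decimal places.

0.76

ETc = Kc × Kp × Epan  ⇒  Kp = ETc / (Kc × Epan)
Kp = 1.69 / (1.01 × 2.2) = 1.69 / 2.222 = 0.7606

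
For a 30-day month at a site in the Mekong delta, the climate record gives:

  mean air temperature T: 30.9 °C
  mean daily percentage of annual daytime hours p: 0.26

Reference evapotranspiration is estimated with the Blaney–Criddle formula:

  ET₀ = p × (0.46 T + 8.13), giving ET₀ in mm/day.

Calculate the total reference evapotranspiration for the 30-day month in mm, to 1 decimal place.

174.3 mm

ET₀ = 0.26 × (0.46 × 30.9 + 8.13) = 0.26 × 22.344 = 5.8094 mm/d
Monthly total = 5.8094 × 30 = 174.282 mm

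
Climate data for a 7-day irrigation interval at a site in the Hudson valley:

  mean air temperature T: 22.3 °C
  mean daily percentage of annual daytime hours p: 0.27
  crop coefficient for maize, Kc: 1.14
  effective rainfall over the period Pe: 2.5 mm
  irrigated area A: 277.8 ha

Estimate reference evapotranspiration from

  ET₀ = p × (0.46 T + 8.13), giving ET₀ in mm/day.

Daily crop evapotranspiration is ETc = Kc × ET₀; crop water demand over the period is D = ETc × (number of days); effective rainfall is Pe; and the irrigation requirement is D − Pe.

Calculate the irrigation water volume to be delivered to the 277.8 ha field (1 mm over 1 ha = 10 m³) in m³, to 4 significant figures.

ET₀ = 0.27 × (0.46 × 22.3 + 8.13) = 0.27 × 18.388 = 4.9648 mm/d
ETc = Kc × ET₀ = 1.14 × 4.9648 = 5.6599 mm/d
Crop demand D = ETc × 7 d = 5.6599 × 7 = 39.619 mm
D − Pe = 39.619 − 2.5 = 37.119 mm
Volume = 37.119 mm × 277.8 ha × 10 = 103116.6 m³

103100 m³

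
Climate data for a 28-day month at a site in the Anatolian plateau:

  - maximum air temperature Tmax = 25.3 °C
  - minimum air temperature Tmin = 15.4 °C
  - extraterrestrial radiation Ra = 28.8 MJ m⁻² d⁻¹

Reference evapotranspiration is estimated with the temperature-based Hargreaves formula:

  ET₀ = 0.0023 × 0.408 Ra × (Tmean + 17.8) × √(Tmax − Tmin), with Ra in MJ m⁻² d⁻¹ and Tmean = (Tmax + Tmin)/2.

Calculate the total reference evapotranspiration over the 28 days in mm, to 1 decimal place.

90.8 mm

Tmean = (25.3 + 15.4)/2 = 20.35 °C
0.408 Ra = 0.408 × 28.8 = 11.7504 mm/d equivalent
ET₀ = 0.0023 × 11.7504 × (20.35 + 17.8) × √9.9 = 0.0023 × 11.7504 × 38.15 × 3.1464 = 3.2441 mm/d
Over 28 days: 3.2441 × 28 = 90.835 mm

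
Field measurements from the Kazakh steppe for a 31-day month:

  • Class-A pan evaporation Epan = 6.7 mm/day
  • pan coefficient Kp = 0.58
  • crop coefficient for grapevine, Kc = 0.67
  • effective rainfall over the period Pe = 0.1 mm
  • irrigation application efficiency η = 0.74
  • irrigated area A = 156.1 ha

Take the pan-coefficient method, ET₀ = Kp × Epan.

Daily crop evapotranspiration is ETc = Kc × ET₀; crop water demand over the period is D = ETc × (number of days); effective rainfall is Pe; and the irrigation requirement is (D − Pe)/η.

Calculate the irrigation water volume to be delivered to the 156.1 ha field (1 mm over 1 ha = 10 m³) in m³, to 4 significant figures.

ET₀ = 0.58 × 6.7 = 3.8860 mm/d
ETc = Kc × ET₀ = 0.67 × 3.8860 = 2.6036 mm/d
Crop demand D = ETc × 31 d = 2.6036 × 31 = 80.712 mm
D − Pe = 80.712 − 0.1 = 80.612 mm
Gross irrigation = 80.612 / 0.74 = 108.935 mm
Volume = 108.935 mm × 156.1 ha × 10 = 170047.5 m³

170000 m³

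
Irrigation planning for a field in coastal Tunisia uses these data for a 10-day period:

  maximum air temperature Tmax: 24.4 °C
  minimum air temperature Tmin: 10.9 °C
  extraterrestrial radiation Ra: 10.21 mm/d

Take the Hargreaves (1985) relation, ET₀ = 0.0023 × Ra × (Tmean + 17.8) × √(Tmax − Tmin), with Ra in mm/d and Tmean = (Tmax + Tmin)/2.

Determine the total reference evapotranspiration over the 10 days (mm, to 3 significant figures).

Tmean = (24.4 + 10.9)/2 = 17.65 °C
ET₀ = 0.0023 × 10.21 × (17.65 + 17.8) × √13.5 = 0.0023 × 10.21 × 35.45 × 3.6742 = 3.0587 mm/d
Over 10 days: 3.0587 × 10 = 30.587 mm

30.6 mm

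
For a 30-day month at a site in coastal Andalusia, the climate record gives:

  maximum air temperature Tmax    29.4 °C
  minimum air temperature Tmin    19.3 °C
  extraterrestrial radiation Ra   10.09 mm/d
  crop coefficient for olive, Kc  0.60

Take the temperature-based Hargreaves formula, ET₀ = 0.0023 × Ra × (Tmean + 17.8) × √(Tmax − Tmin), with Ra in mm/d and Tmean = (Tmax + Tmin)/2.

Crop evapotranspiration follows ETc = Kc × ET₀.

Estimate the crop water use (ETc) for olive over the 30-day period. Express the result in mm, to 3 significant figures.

56.0 mm

Tmean = (29.4 + 19.3)/2 = 24.35 °C
ET₀ = 0.0023 × 10.09 × (24.35 + 17.8) × √10.1 = 0.0023 × 10.09 × 42.15 × 3.1780 = 3.1086 mm/d
ETc = Kc × ET₀ = 0.60 × 3.1086 = 1.8652 mm/d
Over 30 days: 1.8652 × 30 = 55.956 mm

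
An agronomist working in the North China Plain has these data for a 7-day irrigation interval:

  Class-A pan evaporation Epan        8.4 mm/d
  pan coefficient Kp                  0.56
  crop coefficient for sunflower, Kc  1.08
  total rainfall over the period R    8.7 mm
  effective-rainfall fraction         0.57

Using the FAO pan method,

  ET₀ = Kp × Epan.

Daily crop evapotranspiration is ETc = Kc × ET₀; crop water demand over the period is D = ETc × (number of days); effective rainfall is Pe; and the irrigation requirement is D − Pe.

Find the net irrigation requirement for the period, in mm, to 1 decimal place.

30.6 mm

ET₀ = 0.56 × 8.4 = 4.7040 mm/d
ETc = Kc × ET₀ = 1.08 × 4.7040 = 5.0803 mm/d
Crop demand D = ETc × 7 d = 5.0803 × 7 = 35.562 mm
Pe = 0.57 × 8.7 = 4.959 mm
D − Pe = 35.562 − 4.959 = 30.603 mm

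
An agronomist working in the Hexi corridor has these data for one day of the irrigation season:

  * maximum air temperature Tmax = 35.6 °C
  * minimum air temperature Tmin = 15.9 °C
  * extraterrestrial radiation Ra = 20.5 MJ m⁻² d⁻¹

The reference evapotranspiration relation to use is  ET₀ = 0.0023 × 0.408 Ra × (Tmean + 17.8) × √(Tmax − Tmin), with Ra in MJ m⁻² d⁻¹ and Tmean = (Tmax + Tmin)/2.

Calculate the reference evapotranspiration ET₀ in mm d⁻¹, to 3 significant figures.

3.72 mm d⁻¹

Tmean = (35.6 + 15.9)/2 = 25.75 °C
0.408 Ra = 0.408 × 20.5 = 8.3640 mm/d equivalent
ET₀ = 0.0023 × 8.3640 × (25.75 + 17.8) × √19.7 = 0.0023 × 8.3640 × 43.55 × 4.4385 = 3.7185 mm/d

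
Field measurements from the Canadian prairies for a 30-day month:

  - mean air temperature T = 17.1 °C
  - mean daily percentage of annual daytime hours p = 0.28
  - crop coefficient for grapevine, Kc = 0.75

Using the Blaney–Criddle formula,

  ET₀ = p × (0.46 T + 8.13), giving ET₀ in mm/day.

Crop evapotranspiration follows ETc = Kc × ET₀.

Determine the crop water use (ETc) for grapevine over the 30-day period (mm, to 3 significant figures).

ET₀ = 0.28 × (0.46 × 17.1 + 8.13) = 0.28 × 15.996 = 4.4789 mm/d
ETc = Kc × ET₀ = 0.75 × 4.4789 = 3.3592 mm/d
Over 30 days: 3.3592 × 30 = 100.776 mm

101 mm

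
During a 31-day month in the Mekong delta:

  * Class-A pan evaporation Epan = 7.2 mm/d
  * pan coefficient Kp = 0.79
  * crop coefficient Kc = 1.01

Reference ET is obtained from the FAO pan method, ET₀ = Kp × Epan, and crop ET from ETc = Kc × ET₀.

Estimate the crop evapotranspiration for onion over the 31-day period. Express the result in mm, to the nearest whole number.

ET₀ = 0.79 × 7.2 = 5.6880 mm/d
ETc = Kc × ET₀ = 1.01 × 5.6880 = 5.7449 mm/d
Over 31 days: 5.7449 × 31 = 178.092 mm

178 mm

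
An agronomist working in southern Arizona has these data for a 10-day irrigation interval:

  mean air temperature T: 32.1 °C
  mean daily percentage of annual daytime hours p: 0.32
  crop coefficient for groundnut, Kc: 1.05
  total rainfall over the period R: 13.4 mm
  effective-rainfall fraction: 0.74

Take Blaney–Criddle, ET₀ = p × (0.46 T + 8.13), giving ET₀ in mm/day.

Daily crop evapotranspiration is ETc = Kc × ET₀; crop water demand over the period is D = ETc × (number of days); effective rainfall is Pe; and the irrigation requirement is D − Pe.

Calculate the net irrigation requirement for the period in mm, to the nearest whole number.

67 mm

ET₀ = 0.32 × (0.46 × 32.1 + 8.13) = 0.32 × 22.896 = 7.3267 mm/d
ETc = Kc × ET₀ = 1.05 × 7.3267 = 7.6930 mm/d
Crop demand D = ETc × 10 d = 7.6930 × 10 = 76.930 mm
Pe = 0.74 × 13.4 = 9.916 mm
D − Pe = 76.930 − 9.916 = 67.014 mm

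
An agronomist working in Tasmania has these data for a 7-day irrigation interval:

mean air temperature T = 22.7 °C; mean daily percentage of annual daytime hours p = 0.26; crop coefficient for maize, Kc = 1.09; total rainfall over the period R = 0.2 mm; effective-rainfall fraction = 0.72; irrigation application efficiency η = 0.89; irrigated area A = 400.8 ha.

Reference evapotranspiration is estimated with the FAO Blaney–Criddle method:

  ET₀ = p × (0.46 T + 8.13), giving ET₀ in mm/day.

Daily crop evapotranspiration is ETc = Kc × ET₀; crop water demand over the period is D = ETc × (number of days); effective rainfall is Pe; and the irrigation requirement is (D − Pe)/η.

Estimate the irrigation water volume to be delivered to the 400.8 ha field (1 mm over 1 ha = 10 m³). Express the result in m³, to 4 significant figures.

ET₀ = 0.26 × (0.46 × 22.7 + 8.13) = 0.26 × 18.572 = 4.8287 mm/d
ETc = Kc × ET₀ = 1.09 × 4.8287 = 5.2633 mm/d
Crop demand D = ETc × 7 d = 5.2633 × 7 = 36.843 mm
Pe = 0.72 × 0.2 = 0.144 mm
D − Pe = 36.843 − 0.144 = 36.699 mm
Gross irrigation = 36.699 / 0.89 = 41.235 mm
Volume = 41.235 mm × 400.8 ha × 10 = 165269.9 m³

165300 m³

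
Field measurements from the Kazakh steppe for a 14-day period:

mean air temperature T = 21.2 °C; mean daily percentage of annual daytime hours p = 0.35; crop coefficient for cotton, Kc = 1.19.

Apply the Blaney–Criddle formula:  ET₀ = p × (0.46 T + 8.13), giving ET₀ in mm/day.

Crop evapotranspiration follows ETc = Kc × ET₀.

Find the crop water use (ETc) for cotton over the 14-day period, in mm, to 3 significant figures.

104 mm

ET₀ = 0.35 × (0.46 × 21.2 + 8.13) = 0.35 × 17.882 = 6.2587 mm/d
ETc = Kc × ET₀ = 1.19 × 6.2587 = 7.4479 mm/d
Over 14 days: 7.4479 × 14 = 104.271 mm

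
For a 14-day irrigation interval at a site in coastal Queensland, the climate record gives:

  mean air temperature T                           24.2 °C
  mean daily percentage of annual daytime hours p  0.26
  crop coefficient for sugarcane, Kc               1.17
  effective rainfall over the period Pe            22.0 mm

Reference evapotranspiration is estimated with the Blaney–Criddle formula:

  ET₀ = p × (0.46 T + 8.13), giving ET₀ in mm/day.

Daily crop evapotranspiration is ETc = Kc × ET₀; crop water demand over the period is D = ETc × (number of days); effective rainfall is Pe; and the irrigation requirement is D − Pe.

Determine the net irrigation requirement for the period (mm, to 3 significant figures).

ET₀ = 0.26 × (0.46 × 24.2 + 8.13) = 0.26 × 19.262 = 5.0081 mm/d
ETc = Kc × ET₀ = 1.17 × 5.0081 = 5.8595 mm/d
Crop demand D = ETc × 14 d = 5.8595 × 14 = 82.033 mm
D − Pe = 82.033 − 22.0 = 60.033 mm

60.0 mm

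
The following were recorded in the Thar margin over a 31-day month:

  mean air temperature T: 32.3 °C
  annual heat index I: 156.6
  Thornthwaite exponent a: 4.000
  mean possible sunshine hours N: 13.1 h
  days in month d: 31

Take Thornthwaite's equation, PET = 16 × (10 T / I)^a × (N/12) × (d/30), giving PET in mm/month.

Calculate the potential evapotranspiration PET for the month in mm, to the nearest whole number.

327 mm

10T/I = 10 × 32.3 / 156.6 = 2.0626
(10T/I)^a = 2.0626^4.000 = 18.0992
Uncorrected PET = 16 × 18.0992 = 289.587 mm
Correction = (N/12)(d/30) = (13.1/12)(31/30) = 1.1281
PET = 289.587 × 1.1281 = 326.683 mm/month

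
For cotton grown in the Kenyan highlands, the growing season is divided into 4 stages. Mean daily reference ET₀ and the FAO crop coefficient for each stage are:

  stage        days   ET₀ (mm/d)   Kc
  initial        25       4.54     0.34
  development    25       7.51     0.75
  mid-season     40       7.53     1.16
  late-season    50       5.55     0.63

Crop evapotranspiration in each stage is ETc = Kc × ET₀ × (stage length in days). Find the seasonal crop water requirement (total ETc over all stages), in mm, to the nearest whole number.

initial: 0.34 × 4.54 × 25 = 38.59 mm
development: 0.75 × 7.51 × 25 = 140.81 mm
mid-season: 1.16 × 7.53 × 40 = 349.39 mm
late-season: 0.63 × 5.55 × 50 = 174.83 mm
Seasonal total = 703.62 mm

704 mm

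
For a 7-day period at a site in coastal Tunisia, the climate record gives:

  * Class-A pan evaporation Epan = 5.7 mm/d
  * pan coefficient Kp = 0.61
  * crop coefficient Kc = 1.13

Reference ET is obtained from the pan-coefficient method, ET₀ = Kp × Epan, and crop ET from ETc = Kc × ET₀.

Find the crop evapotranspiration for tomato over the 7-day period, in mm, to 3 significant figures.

ET₀ = 0.61 × 5.7 = 3.4770 mm/d
ETc = Kc × ET₀ = 1.13 × 3.4770 = 3.9290 mm/d
Over 7 days: 3.9290 × 7 = 27.503 mm

27.5 mm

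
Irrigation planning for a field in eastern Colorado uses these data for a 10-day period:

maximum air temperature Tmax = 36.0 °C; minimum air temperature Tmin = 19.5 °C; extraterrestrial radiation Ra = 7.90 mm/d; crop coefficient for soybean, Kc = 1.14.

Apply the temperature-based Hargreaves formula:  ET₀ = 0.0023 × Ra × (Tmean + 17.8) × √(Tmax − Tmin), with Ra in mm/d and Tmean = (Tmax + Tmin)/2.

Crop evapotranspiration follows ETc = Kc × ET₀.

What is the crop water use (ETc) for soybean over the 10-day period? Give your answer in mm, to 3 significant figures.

Tmean = (36.0 + 19.5)/2 = 27.75 °C
ET₀ = 0.0023 × 7.90 × (27.75 + 17.8) × √16.5 = 0.0023 × 7.90 × 45.55 × 4.0620 = 3.3619 mm/d
ETc = Kc × ET₀ = 1.14 × 3.3619 = 3.8326 mm/d
Over 10 days: 3.8326 × 10 = 38.326 mm

38.3 mm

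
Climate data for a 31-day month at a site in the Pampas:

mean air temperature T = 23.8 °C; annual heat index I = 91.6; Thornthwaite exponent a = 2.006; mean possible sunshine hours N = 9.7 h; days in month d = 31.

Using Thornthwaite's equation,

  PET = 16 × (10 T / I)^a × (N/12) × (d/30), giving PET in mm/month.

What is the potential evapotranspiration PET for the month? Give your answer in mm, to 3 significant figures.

90.7 mm

10T/I = 10 × 23.8 / 91.6 = 2.5983
(10T/I)^a = 2.5983^2.006 = 6.7900
Uncorrected PET = 16 × 6.7900 = 108.640 mm
Correction = (N/12)(d/30) = (9.7/12)(31/30) = 0.8353
PET = 108.640 × 0.8353 = 90.747 mm/month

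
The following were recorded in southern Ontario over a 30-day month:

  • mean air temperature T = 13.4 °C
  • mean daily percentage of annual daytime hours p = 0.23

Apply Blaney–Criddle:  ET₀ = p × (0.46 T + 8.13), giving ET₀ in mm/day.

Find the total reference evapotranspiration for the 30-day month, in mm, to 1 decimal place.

98.6 mm

ET₀ = 0.23 × (0.46 × 13.4 + 8.13) = 0.23 × 14.294 = 3.2876 mm/d
Monthly total = 3.2876 × 30 = 98.628 mm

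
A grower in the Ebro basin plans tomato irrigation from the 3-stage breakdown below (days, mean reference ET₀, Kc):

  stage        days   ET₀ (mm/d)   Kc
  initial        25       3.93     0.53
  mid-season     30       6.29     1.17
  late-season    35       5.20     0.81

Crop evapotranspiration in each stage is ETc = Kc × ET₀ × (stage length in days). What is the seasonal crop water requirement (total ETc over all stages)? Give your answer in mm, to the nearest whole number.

420 mm

initial: 0.53 × 3.93 × 25 = 52.07 mm
mid-season: 1.17 × 6.29 × 30 = 220.78 mm
late-season: 0.81 × 5.20 × 35 = 147.42 mm
Seasonal total = 420.27 mm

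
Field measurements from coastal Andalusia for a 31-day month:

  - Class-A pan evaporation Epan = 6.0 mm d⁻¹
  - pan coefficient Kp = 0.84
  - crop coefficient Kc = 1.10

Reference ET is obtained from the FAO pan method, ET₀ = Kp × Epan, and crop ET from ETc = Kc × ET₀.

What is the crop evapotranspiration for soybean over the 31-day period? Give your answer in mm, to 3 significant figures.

ET₀ = 0.84 × 6.0 = 5.0400 mm/d
ETc = Kc × ET₀ = 1.10 × 5.0400 = 5.5440 mm/d
Over 31 days: 5.5440 × 31 = 171.864 mm

172 mm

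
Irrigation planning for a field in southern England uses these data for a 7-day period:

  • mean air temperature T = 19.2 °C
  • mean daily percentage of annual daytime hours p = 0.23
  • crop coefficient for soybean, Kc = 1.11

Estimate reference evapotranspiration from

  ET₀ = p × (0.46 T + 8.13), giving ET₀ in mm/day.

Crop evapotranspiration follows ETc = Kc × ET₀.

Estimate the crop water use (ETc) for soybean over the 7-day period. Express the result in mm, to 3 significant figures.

ET₀ = 0.23 × (0.46 × 19.2 + 8.13) = 0.23 × 16.962 = 3.9013 mm/d
ETc = Kc × ET₀ = 1.11 × 3.9013 = 4.3304 mm/d
Over 7 days: 4.3304 × 7 = 30.313 mm

30.3 mm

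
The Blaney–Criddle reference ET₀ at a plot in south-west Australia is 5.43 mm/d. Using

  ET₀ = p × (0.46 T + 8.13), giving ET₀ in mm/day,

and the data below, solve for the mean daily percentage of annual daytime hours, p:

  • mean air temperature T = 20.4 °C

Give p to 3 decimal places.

0.310

p = ET₀ / (0.46 T + 8.13) = 5.43 / (0.46 × 20.4 + 8.13) = 5.43 / 17.514 = 0.3100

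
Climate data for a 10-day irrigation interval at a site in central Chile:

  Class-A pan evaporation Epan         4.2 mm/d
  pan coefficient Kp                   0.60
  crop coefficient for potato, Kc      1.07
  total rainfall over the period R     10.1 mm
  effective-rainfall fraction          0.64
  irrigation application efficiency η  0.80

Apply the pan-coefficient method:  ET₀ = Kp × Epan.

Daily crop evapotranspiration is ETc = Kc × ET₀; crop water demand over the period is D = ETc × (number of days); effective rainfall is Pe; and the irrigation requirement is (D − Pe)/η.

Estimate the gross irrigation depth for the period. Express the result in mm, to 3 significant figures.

ET₀ = 0.60 × 4.2 = 2.5200 mm/d
ETc = Kc × ET₀ = 1.07 × 2.5200 = 2.6964 mm/d
Crop demand D = ETc × 10 d = 2.6964 × 10 = 26.964 mm
Pe = 0.64 × 10.1 = 6.464 mm
D − Pe = 26.964 − 6.464 = 20.500 mm
Gross irrigation = 20.500 / 0.80 = 25.625 mm

25.6 mm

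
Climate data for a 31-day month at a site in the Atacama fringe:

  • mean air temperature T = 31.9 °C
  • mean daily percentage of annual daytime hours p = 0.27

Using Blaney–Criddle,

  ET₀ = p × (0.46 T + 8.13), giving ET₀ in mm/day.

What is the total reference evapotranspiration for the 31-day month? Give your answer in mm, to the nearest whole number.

191 mm

ET₀ = 0.27 × (0.46 × 31.9 + 8.13) = 0.27 × 22.804 = 6.1571 mm/d
Monthly total = 6.1571 × 31 = 190.870 mm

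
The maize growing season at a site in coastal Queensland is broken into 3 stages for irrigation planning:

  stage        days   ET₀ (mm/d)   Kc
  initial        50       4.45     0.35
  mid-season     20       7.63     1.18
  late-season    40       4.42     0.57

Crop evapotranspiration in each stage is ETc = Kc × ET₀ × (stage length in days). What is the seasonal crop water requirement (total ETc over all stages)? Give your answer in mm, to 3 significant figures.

359 mm

initial: 0.35 × 4.45 × 50 = 77.88 mm
mid-season: 1.18 × 7.63 × 20 = 180.07 mm
late-season: 0.57 × 4.42 × 40 = 100.78 mm
Seasonal total = 358.73 mm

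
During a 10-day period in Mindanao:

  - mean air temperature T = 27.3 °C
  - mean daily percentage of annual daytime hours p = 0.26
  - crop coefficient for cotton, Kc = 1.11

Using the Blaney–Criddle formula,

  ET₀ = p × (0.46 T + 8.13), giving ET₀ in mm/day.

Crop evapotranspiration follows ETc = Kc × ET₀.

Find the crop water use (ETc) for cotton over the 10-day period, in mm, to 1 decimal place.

ET₀ = 0.26 × (0.46 × 27.3 + 8.13) = 0.26 × 20.688 = 5.3789 mm/d
ETc = Kc × ET₀ = 1.11 × 5.3789 = 5.9706 mm/d
Over 10 days: 5.9706 × 10 = 59.706 mm

59.7 mm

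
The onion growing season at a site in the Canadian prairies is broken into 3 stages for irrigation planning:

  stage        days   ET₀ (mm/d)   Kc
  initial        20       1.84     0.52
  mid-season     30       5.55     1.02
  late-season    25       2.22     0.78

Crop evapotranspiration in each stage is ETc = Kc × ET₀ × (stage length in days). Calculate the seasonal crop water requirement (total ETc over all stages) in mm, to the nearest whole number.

232 mm

initial: 0.52 × 1.84 × 20 = 19.14 mm
mid-season: 1.02 × 5.55 × 30 = 169.83 mm
late-season: 0.78 × 2.22 × 25 = 43.29 mm
Seasonal total = 232.26 mm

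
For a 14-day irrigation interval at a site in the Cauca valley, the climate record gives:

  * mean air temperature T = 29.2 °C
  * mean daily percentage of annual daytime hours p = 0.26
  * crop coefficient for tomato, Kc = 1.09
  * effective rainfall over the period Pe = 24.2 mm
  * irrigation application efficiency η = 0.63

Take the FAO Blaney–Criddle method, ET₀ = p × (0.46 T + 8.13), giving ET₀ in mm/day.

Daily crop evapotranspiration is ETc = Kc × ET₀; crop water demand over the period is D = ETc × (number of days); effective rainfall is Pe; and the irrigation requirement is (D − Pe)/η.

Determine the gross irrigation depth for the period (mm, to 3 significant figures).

97.4 mm

ET₀ = 0.26 × (0.46 × 29.2 + 8.13) = 0.26 × 21.562 = 5.6061 mm/d
ETc = Kc × ET₀ = 1.09 × 5.6061 = 6.1106 mm/d
Crop demand D = ETc × 14 d = 6.1106 × 14 = 85.548 mm
D − Pe = 85.548 − 24.2 = 61.348 mm
Gross irrigation = 61.348 / 0.63 = 97.378 mm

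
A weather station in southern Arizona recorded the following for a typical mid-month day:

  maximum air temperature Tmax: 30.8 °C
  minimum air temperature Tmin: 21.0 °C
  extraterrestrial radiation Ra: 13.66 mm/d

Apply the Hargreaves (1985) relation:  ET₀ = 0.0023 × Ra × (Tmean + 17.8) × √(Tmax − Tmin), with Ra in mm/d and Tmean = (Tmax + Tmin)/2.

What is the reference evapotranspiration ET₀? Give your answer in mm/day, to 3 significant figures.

Tmean = (30.8 + 21.0)/2 = 25.90 °C
ET₀ = 0.0023 × 13.66 × (25.90 + 17.8) × √9.8 = 0.0023 × 13.66 × 43.70 × 3.1305 = 4.2981 mm/d

4.30 mm/day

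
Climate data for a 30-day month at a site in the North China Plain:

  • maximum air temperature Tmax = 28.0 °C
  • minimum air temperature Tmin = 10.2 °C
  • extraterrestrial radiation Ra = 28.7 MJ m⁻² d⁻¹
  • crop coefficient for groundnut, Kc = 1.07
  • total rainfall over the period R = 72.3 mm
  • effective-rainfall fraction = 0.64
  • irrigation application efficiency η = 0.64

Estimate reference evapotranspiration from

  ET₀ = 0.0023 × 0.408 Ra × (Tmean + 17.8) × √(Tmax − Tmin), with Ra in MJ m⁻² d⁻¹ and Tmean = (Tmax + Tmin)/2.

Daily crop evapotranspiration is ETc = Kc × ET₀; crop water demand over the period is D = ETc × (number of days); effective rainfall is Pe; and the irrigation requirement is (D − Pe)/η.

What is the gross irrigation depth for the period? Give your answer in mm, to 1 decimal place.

Tmean = (28.0 + 10.2)/2 = 19.10 °C
0.408 Ra = 0.408 × 28.7 = 11.7096 mm/d equivalent
ET₀ = 0.0023 × 11.7096 × (19.10 + 17.8) × √17.8 = 0.0023 × 11.7096 × 36.90 × 4.2190 = 4.1928 mm/d
ETc = Kc × ET₀ = 1.07 × 4.1928 = 4.4863 mm/d
Crop demand D = ETc × 30 d = 4.4863 × 30 = 134.589 mm
Pe = 0.64 × 72.3 = 46.272 mm
D − Pe = 134.589 − 46.272 = 88.317 mm
Gross irrigation = 88.317 / 0.64 = 137.995 mm

138.0 mm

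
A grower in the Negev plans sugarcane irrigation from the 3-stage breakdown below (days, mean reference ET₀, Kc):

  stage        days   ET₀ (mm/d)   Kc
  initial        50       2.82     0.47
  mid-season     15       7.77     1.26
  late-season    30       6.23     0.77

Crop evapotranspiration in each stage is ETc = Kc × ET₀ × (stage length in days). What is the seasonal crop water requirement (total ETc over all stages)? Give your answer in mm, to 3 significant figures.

357 mm

initial: 0.47 × 2.82 × 50 = 66.27 mm
mid-season: 1.26 × 7.77 × 15 = 146.85 mm
late-season: 0.77 × 6.23 × 30 = 143.91 mm
Seasonal total = 357.03 mm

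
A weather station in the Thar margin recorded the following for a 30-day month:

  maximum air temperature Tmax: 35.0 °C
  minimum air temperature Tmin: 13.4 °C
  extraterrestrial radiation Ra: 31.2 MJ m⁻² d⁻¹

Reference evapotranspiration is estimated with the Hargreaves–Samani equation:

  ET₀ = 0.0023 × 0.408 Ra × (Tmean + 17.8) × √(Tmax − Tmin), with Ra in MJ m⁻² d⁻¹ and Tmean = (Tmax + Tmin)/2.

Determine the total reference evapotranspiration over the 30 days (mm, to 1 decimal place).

171.5 mm

Tmean = (35.0 + 13.4)/2 = 24.20 °C
0.408 Ra = 0.408 × 31.2 = 12.7296 mm/d equivalent
ET₀ = 0.0023 × 12.7296 × (24.20 + 17.8) × √21.6 = 0.0023 × 12.7296 × 42.00 × 4.6476 = 5.7151 mm/d
Over 30 days: 5.7151 × 30 = 171.453 mm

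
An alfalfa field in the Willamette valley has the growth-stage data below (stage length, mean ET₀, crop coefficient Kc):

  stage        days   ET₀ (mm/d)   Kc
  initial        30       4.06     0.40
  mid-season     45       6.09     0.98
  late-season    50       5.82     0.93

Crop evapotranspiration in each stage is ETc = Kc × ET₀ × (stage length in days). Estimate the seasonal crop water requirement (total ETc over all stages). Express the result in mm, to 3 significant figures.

588 mm

initial: 0.40 × 4.06 × 30 = 48.72 mm
mid-season: 0.98 × 6.09 × 45 = 268.57 mm
late-season: 0.93 × 5.82 × 50 = 270.63 mm
Seasonal total = 587.92 mm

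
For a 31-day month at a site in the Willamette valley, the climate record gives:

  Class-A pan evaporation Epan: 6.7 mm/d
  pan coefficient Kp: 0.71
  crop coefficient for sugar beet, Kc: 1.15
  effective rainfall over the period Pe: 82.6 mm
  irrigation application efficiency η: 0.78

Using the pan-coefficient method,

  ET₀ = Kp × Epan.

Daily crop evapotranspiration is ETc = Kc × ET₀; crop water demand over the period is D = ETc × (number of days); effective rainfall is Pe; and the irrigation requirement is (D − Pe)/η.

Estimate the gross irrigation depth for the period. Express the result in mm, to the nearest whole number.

ET₀ = 0.71 × 6.7 = 4.7570 mm/d
ETc = Kc × ET₀ = 1.15 × 4.7570 = 5.4706 mm/d
Crop demand D = ETc × 31 d = 5.4706 × 31 = 169.589 mm
D − Pe = 169.589 − 82.6 = 86.989 mm
Gross irrigation = 86.989 / 0.78 = 111.524 mm

112 mm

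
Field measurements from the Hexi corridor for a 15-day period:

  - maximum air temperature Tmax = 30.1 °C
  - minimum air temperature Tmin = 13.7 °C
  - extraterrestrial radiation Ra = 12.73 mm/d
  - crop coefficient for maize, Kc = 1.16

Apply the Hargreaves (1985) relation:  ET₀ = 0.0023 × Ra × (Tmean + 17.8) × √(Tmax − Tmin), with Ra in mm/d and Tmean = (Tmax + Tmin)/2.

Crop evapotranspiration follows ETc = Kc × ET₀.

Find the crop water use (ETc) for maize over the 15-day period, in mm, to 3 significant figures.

81.9 mm

Tmean = (30.1 + 13.7)/2 = 21.90 °C
ET₀ = 0.0023 × 12.73 × (21.90 + 17.8) × √16.4 = 0.0023 × 12.73 × 39.70 × 4.0497 = 4.7073 mm/d
ETc = Kc × ET₀ = 1.16 × 4.7073 = 5.4605 mm/d
Over 15 days: 5.4605 × 15 = 81.908 mm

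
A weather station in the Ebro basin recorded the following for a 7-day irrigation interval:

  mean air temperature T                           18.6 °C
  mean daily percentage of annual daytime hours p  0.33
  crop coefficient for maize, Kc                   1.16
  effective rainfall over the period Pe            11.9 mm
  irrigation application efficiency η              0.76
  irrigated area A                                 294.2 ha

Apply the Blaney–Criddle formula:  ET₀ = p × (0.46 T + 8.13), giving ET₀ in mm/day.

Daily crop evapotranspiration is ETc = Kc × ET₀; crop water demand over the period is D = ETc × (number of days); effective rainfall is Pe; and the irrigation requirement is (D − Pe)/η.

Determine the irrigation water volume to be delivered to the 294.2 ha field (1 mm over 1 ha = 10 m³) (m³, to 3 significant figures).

127000 m³

ET₀ = 0.33 × (0.46 × 18.6 + 8.13) = 0.33 × 16.686 = 5.5064 mm/d
ETc = Kc × ET₀ = 1.16 × 5.5064 = 6.3874 mm/d
Crop demand D = ETc × 7 d = 6.3874 × 7 = 44.712 mm
D − Pe = 44.712 − 11.9 = 32.812 mm
Gross irrigation = 32.812 / 0.76 = 43.174 mm
Volume = 43.174 mm × 294.2 ha × 10 = 127017.9 m³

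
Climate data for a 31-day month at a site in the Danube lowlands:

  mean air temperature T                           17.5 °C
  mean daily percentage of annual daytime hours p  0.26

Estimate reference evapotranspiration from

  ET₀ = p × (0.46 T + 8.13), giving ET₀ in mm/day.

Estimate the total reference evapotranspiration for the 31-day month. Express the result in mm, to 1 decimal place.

ET₀ = 0.26 × (0.46 × 17.5 + 8.13) = 0.26 × 16.180 = 4.2068 mm/d
Monthly total = 4.2068 × 31 = 130.411 mm

130.4 mm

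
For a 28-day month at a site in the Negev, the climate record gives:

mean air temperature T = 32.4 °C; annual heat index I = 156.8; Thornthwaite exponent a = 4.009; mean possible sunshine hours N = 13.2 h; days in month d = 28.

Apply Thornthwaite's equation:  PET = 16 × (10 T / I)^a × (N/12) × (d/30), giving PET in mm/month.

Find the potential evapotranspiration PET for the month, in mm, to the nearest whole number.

10T/I = 10 × 32.4 / 156.8 = 2.0663
(10T/I)^a = 2.0663^4.009 = 18.3489
Uncorrected PET = 16 × 18.3489 = 293.582 mm
Correction = (N/12)(d/30) = (13.2/12)(28/30) = 1.0267
PET = 293.582 × 1.0267 = 301.421 mm/month

301 mm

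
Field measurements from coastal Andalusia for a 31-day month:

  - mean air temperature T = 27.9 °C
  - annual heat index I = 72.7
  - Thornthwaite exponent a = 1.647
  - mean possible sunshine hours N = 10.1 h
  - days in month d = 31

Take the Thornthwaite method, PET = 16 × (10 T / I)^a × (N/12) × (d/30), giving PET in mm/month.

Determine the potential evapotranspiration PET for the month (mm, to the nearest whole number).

10T/I = 10 × 27.9 / 72.7 = 3.8377
(10T/I)^a = 3.8377^1.647 = 9.1615
Uncorrected PET = 16 × 9.1615 = 146.584 mm
Correction = (N/12)(d/30) = (10.1/12)(31/30) = 0.8697
PET = 146.584 × 0.8697 = 127.484 mm/month

127 mm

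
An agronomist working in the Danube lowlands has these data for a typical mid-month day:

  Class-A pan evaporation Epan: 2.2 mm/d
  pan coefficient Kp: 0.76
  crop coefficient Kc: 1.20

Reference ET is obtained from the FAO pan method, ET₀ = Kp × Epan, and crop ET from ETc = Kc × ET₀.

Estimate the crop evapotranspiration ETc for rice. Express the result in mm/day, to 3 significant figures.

ET₀ = 0.76 × 2.2 = 1.6720 mm/d
ETc = Kc × ET₀ = 1.20 × 1.6720 = 2.0064 mm/d

2.01 mm/day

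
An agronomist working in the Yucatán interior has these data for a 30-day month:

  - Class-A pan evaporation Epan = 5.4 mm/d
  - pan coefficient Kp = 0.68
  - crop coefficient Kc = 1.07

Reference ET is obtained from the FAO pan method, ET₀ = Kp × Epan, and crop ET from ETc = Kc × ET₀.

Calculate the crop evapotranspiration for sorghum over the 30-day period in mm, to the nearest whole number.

ET₀ = 0.68 × 5.4 = 3.6720 mm/d
ETc = Kc × ET₀ = 1.07 × 3.6720 = 3.9290 mm/d
Over 30 days: 3.9290 × 30 = 117.870 mm

118 mm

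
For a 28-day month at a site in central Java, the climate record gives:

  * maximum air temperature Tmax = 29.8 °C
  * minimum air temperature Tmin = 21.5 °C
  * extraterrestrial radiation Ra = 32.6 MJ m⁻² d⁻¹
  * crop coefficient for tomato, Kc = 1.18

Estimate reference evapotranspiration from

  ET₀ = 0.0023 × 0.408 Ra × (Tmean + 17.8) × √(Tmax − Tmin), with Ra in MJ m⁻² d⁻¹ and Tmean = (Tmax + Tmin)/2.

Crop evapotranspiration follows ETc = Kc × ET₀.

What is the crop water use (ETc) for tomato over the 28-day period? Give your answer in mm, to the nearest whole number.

127 mm

Tmean = (29.8 + 21.5)/2 = 25.65 °C
0.408 Ra = 0.408 × 32.6 = 13.3008 mm/d equivalent
ET₀ = 0.0023 × 13.3008 × (25.65 + 17.8) × √8.3 = 0.0023 × 13.3008 × 43.45 × 2.8810 = 3.8295 mm/d
ETc = Kc × ET₀ = 1.18 × 3.8295 = 4.5188 mm/d
Over 28 days: 4.5188 × 28 = 126.526 mm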